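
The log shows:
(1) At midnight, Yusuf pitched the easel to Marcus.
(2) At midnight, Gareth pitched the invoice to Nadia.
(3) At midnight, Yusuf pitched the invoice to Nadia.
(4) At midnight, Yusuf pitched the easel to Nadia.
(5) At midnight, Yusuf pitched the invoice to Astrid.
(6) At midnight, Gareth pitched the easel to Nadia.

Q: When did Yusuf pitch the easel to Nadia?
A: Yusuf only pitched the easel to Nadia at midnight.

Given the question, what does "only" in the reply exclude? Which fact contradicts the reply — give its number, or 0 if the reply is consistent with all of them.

Answering "When did ...?" puts focus on the setting — here, "at midnight".
"Only" then excludes alternative settings while the background — agent = Yusuf, thing = the easel, recipient = Nadia — is held fixed.
No fact keeps agent = Yusuf, thing = the easel, recipient = Nadia while changing the setting; every other fact differs on something backgrounded. The reply stands.
(Fact (3) would refute a reading with focus on the thing — but that is not what the question asks.)

0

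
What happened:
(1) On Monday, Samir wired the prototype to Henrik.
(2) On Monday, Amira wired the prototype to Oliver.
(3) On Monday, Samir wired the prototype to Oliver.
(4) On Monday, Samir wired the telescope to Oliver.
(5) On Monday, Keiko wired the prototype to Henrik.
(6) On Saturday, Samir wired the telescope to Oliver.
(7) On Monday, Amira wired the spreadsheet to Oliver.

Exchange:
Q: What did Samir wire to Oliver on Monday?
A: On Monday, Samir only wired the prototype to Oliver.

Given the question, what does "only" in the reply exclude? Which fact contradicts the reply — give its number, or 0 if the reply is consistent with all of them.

4

Answering "What did ...?" puts focus on the thing — here, "the prototype".
So "only" ranges over things; the rest (same agent, recipient, setting (Samir / Oliver / on Monday)) is presupposed.
Fact (4) keeps same agent, recipient, setting (Samir / Oliver / on Monday) but has thing = the telescope; that refutes the reply.
(Fact (1) would refute a reading with focus on the recipient — but that is not what the question asks.)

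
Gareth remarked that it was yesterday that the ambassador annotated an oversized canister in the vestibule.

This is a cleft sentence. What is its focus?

In an it-cleft "It was X that/who ...", the clefted constituent X is the focus; the that/who-clause expresses the presupposed open proposition.
Here the focus is "yesterday". The backgrounded (presupposed) material includes "the ambassador", "an oversized canister" and "in the vestibule".

yesterday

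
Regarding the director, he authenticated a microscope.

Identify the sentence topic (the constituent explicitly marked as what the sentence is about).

The construction explicitly marks "the director" as what the sentence is about — the topic.
The remainder of the clause is the comment (what is said about the topic).

the director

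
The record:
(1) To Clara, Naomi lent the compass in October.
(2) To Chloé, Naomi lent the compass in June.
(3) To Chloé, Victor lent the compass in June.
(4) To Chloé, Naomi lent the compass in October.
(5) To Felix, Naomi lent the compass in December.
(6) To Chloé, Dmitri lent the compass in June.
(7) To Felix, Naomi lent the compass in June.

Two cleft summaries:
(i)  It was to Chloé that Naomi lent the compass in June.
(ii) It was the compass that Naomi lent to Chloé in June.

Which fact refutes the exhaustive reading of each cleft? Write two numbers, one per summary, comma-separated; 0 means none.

Summary (i) focuses "Chloé" (the recipient); background Naomi as agent and the compass as thing and in June as setting. Fact (7) matches that background with recipient = Felix — refutes (i).
Summary (ii) focuses "the compass" (the thing); background Naomi as agent and Chloé as recipient and in June as setting. No fact matches that background with a different thing, so 0.

7, 0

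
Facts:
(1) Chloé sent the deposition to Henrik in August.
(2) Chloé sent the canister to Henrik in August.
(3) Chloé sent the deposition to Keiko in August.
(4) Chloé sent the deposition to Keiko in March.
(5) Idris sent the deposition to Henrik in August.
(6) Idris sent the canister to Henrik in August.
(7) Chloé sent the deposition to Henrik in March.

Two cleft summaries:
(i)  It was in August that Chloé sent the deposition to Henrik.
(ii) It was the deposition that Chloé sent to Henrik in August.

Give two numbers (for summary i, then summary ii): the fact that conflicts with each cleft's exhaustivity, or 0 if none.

Summary (i) focuses "in August" (the setting); background same agent, thing, recipient (Chloé / the deposition / Henrik). Fact (7) matches that background with setting = in March — refutes (i).
Summary (ii) focuses "the deposition" (the thing); background same agent, recipient, setting (Chloé / Henrik / in August). Fact (2) matches that background with thing = the canister — refutes (ii).

7, 2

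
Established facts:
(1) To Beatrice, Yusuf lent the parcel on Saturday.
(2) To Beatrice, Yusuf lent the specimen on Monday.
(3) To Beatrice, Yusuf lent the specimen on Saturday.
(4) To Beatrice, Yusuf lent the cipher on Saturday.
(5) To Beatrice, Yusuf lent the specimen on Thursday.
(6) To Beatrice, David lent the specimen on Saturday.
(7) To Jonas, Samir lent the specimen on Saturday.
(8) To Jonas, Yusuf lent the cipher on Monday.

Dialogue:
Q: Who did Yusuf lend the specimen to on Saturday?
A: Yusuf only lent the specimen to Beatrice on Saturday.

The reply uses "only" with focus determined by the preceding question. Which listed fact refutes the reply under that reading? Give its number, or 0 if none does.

0

Answering "Who did ... to ...?" puts focus on the recipient — here, "Beatrice".
"Only" then excludes alternative recipients while the background — agent = Yusuf, thing = the specimen, setting = on Saturday — is held fixed.
No listed fact shares that background with another recipient. Nothing contradicts the reply.
(Fact (1) would refute a reading with focus on the thing — but that is not what the question asks.)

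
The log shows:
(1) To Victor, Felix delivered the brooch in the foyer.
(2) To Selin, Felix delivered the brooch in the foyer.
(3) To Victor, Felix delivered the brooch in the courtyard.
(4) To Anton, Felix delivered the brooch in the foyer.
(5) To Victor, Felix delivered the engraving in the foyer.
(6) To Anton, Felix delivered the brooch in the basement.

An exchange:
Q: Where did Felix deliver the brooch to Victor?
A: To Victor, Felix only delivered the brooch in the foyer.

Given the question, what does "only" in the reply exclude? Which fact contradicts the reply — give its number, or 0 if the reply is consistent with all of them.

Answering "Where did ...?" puts focus on the setting — here, "in the foyer".
"Only" then excludes alternative settings while the background — agent = Felix, thing = the brooch, recipient = Victor — is held fixed.
Fact (3) shares the background with a different setting (in the courtyard) — counterexample.
(Fact (5) would refute a reading with focus on the thing — but that is not what the question asks.)

3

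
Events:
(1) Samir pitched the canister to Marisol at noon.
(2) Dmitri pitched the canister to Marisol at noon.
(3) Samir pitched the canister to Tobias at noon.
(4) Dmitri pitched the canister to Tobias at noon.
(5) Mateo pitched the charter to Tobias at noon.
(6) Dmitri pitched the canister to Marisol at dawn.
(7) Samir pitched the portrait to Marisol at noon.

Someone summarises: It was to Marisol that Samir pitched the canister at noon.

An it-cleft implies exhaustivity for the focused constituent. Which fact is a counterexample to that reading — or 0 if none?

The cleft puts "Marisol" in focus and presupposes the open proposition with agent = Samir, thing = the canister, setting = at noon.
The exhaustive reading says no other recipient fits that background.
But fact (3) also has agent = Samir, thing = the canister, setting = at noon, with recipient = Tobias — so the exhaustive reading fails.

3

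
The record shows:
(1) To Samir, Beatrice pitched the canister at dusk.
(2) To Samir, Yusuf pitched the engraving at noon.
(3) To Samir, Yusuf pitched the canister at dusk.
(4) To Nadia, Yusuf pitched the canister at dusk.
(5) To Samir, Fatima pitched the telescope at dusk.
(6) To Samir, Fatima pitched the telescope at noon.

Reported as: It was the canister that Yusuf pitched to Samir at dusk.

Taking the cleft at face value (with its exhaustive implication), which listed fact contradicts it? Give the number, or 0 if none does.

The cleft puts "the canister" in focus and presupposes the open proposition with same agent, recipient, setting (Yusuf / Samir / at dusk).
The exhaustive reading says no other thing fits that background.
Every other fact differs from the presupposition on some backgrounded slot, so none challenges the exhaustivity.

0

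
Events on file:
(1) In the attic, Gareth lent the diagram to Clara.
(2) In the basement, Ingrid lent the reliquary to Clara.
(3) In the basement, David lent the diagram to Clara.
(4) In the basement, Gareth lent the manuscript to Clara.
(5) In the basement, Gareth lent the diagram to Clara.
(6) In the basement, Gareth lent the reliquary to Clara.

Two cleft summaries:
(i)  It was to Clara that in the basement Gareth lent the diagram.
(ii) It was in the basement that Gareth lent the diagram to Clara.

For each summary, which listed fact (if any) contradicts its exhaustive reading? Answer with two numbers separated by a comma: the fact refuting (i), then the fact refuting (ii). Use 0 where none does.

Summary (i) focuses "Clara" (the recipient); background Gareth as agent and the diagram as thing and in the basement as setting. No fact matches that background with a different recipient, so 0.
Summary (ii) focuses "in the basement" (the setting); background Gareth as agent and the diagram as thing and Clara as recipient. Fact (1) matches that background with setting = in the attic — refutes (ii).

0, 1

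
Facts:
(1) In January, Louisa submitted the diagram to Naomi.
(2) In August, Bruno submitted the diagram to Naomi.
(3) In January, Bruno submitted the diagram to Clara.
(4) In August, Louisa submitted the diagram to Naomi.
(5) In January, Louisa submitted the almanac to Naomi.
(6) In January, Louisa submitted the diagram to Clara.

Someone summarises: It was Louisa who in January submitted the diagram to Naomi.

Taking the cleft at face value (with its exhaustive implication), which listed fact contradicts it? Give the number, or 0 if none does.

Focus of the cleft: "Louisa" (the agent). Presupposed background: same thing, recipient, setting (the diagram / Naomi / in January).
The exhaustive reading says no other agent fits that background.
No listed fact matches the background with a different agent. Exhaustivity holds.

0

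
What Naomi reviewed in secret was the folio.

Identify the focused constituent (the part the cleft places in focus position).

In a pseudo-cleft "What ... was X", the post-copular constituent X is the focus.
Here the focus is "the folio". The backgrounded (presupposed) material includes "Naomi" and "in secret".

the folio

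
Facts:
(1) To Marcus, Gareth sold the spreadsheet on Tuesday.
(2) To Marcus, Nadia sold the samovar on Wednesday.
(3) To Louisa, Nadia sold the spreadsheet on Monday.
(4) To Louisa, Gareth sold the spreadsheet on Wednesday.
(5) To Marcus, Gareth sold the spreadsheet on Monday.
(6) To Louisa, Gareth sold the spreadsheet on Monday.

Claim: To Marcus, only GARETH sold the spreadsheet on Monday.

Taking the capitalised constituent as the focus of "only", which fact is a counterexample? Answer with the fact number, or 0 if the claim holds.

Focus (in capitals) is "Gareth" — the agent. "Only" excludes alternative agents while holding fixed thing = the spreadsheet, recipient = Marcus, setting = on Monday.
Every other fact changes something in the background, not just the agent. Nothing refutes the claim.

0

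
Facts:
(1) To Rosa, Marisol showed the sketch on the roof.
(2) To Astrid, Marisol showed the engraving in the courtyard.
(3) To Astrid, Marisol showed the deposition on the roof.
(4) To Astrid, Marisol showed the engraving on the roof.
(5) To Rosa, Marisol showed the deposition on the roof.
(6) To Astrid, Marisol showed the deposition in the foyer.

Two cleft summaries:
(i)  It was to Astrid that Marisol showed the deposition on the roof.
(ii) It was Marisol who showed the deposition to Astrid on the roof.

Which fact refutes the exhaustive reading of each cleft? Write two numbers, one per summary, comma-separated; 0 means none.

5, 0

Summary (i) focuses "Astrid" (the recipient); background same agent, thing, setting (Marisol / the deposition / on the roof). Fact (5) matches that background with recipient = Rosa — refutes (i).
Summary (ii) focuses "Marisol" (the agent); background same thing, recipient, setting (the deposition / Astrid / on the roof). No fact matches that background with a different agent, so 0.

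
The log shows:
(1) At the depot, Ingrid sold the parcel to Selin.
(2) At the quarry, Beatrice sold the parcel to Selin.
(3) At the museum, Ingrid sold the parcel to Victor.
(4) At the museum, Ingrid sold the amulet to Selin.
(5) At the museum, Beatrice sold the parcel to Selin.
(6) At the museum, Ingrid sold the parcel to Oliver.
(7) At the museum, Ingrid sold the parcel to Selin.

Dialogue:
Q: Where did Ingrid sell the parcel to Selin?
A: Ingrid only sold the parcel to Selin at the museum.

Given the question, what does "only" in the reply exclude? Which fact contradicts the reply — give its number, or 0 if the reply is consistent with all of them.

1

The question "Where did ...?" targets the setting, so in the reply the focus falls on "at the museum".
So "only" ranges over settings; the rest (same agent, thing, recipient (Ingrid / the parcel / Selin)) is presupposed.
Fact (1) keeps same agent, thing, recipient (Ingrid / the parcel / Selin) but has setting = at the depot; that refutes the reply.
(Fact (4) would refute a reading with focus on the thing — but that is not what the question asks.)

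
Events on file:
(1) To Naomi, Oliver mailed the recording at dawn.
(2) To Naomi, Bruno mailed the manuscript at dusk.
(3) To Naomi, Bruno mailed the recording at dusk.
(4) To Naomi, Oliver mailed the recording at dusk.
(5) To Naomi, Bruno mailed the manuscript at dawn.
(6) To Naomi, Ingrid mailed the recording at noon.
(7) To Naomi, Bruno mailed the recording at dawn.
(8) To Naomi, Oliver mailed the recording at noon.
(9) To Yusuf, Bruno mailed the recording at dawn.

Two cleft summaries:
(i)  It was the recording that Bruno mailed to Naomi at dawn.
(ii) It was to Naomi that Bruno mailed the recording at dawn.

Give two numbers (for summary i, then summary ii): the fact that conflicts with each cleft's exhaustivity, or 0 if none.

5, 9

(i): focus "the recording". Looking for Bruno as agent and Naomi as recipient and at dawn as setting with some other thing — fact (5) has the manuscript there. Refuted.
(ii): focus "Naomi". Looking for Bruno as agent and the recording as thing and at dawn as setting with some other recipient — fact (9) has Yusuf there. Refuted.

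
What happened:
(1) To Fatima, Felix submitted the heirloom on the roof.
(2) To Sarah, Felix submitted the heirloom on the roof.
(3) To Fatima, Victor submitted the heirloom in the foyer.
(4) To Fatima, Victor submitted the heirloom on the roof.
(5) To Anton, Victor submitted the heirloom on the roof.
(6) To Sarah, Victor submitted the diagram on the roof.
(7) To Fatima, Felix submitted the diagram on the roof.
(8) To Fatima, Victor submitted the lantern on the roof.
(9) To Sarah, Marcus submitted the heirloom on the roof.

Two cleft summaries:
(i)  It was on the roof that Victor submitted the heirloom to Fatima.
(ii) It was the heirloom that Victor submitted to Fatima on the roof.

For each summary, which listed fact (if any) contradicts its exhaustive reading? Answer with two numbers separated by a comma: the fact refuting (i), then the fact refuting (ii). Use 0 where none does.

Summary (i) focuses "on the roof" (the setting); background same agent, thing, recipient (Victor / the heirloom / Fatima). Fact (3) matches that background with setting = in the foyer — refutes (i).
Summary (ii) focuses "the heirloom" (the thing); background same agent, recipient, setting (Victor / Fatima / on the roof). Fact (8) matches that background with thing = the lantern — refutes (ii).

3, 8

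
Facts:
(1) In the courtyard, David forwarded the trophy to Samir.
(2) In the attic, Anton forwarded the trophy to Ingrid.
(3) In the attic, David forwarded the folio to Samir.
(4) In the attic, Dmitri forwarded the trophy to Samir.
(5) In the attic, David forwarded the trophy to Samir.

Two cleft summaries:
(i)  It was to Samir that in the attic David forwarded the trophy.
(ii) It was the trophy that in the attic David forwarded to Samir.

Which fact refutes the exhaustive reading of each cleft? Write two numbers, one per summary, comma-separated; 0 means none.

0, 3

Summary (i) focuses "Samir" (the recipient); background agent = David, thing = the trophy, setting = in the attic. No fact matches that background with a different recipient, so 0.
Summary (ii) focuses "the trophy" (the thing); background agent = David, recipient = Samir, setting = in the attic. Fact (3) matches that background with thing = the folio — refutes (ii).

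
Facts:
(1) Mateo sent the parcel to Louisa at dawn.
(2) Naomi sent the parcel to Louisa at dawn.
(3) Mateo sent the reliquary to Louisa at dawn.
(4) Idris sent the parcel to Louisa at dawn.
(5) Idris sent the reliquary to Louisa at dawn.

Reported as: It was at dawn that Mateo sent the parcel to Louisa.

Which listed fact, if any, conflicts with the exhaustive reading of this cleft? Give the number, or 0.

The cleft puts "at dawn" in focus and presupposes the open proposition with same agent, thing, recipient (Mateo / the parcel / Louisa).
The exhaustive reading says no other setting fits that background.
No listed fact matches the background with a different setting. Exhaustivity holds.

0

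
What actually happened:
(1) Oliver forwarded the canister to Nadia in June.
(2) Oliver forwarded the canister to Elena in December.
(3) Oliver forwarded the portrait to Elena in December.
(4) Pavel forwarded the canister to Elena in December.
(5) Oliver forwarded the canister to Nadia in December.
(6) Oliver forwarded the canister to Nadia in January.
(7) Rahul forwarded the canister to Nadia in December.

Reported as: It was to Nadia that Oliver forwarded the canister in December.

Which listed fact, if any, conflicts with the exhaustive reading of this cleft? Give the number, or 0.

The cleft puts "Nadia" in focus and presupposes the open proposition with same agent, thing, setting (Oliver / the canister / in December).
Exhaustivity: Nadia is the only recipient satisfying that background.
But fact (2) also has same agent, thing, setting (Oliver / the canister / in December), with recipient = Elena — so the exhaustive reading fails.

2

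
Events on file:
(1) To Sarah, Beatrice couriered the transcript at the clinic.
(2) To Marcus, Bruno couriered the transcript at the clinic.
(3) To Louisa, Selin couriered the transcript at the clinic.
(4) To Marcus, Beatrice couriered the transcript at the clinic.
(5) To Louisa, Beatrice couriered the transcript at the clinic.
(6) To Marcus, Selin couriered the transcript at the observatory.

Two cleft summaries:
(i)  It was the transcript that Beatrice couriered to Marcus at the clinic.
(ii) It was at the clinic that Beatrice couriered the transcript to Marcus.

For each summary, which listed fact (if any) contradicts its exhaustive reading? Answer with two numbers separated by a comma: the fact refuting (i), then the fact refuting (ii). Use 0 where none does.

0, 0

Summary (i) focuses "the transcript" (the thing); background agent = Beatrice, recipient = Marcus, setting = at the clinic. No fact matches that background with a different thing, so 0.
Summary (ii) focuses "at the clinic" (the setting); background agent = Beatrice, thing = the transcript, recipient = Marcus. No fact matches that background with a different setting, so 0.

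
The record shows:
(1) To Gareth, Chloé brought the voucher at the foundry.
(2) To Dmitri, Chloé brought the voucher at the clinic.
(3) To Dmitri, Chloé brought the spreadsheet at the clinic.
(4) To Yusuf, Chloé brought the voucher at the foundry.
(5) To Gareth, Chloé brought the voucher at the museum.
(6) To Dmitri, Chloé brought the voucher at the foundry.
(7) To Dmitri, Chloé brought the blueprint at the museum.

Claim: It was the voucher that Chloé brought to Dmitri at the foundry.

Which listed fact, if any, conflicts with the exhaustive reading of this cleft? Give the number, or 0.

Focus of the cleft: "the voucher" (the thing). Presupposed background: same agent, recipient, setting (Chloé / Dmitri / at the foundry).
The exhaustive reading says no other thing fits that background.
No listed fact matches the background with a different thing. Exhaustivity holds.

0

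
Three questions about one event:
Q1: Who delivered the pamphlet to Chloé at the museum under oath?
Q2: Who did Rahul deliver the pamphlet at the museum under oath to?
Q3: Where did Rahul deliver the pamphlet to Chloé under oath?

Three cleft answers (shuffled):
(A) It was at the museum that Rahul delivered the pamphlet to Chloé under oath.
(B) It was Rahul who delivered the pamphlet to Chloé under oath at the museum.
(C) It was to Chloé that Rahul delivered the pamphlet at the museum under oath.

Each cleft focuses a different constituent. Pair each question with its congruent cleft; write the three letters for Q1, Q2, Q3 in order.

Q1 asks about the subject (agent); cleft (B) focuses "Rahul", which is the subject (agent) — so Q1 → B.
Q2 asks about the recipient; cleft (C) focuses "to Chloé", which is the recipient — so Q2 → C.
Q3 asks about the location; cleft (A) focuses "at the museum", which is the location — so Q3 → A.
Mapping: Q1→B, Q2→C, Q3→A.

BCA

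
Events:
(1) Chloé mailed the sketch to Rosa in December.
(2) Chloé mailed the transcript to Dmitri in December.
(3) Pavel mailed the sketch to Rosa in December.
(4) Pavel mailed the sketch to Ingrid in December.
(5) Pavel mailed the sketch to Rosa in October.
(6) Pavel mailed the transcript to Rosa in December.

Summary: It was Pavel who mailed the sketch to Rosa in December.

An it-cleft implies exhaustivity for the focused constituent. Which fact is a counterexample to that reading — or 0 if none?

The cleft puts "Pavel" in focus and presupposes the open proposition with same thing, recipient, setting (the sketch / Rosa / in December).
The exhaustive reading says no other agent fits that background.
But fact (1) also has same thing, recipient, setting (the sketch / Rosa / in December), with agent = Chloé — so the exhaustive reading fails.

1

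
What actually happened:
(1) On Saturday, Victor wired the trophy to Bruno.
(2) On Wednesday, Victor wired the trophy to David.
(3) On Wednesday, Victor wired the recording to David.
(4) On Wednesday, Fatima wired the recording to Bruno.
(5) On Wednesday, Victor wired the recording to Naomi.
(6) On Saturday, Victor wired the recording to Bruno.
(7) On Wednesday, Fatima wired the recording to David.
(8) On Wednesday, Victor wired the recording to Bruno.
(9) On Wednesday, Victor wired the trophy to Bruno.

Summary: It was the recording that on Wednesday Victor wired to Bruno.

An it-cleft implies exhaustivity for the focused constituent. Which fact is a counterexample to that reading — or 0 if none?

The cleft puts "the recording" in focus and presupposes the open proposition with agent = Victor, recipient = Bruno, setting = on Wednesday.
Exhaustivity: the recording is the only thing satisfying that background.
But fact (9) also has agent = Victor, recipient = Bruno, setting = on Wednesday, with thing = the trophy — so the exhaustive reading fails.

9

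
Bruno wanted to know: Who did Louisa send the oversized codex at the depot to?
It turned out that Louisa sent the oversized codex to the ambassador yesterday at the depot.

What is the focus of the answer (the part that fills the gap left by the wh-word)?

to the ambassador

The wh-word "who" asks about the recipient.
In the answer, "Louisa", "the oversized codex" and "at the depot" are given — repeated from the question.
"yesterday" is also new, but it specifies the time, which is not what the question asks about — so it is not the focus.
The constituent filling the recipient gap is "to the ambassador"; that is the focus.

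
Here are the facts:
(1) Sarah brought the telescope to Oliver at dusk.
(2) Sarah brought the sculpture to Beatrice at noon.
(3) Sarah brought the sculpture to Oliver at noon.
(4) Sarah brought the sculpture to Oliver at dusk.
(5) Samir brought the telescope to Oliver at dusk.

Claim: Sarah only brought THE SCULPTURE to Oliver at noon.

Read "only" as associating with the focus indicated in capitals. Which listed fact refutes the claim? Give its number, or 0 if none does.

The capitals mark "the sculpture" as focus. So "only" rules out other things, with the rest (Sarah as agent and Oliver as recipient and at noon as setting) as background.
No fact matches Sarah as agent and Oliver as recipient and at noon as setting with a different thing — every other fact differs on at least one backgrounded slot. So no fact refutes it.

0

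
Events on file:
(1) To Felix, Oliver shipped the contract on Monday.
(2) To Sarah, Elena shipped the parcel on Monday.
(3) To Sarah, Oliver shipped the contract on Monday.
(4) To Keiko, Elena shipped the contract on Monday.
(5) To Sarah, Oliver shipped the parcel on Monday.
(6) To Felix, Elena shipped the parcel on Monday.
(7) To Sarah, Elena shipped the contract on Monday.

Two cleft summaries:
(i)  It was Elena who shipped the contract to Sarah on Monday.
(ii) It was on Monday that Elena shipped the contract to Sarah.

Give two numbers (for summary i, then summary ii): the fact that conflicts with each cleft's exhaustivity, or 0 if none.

3, 0

(i): focus "Elena". Looking for the contract as thing and Sarah as recipient and on Monday as setting with some other agent — fact (3) has Oliver there. Refuted.
(ii): focus "on Monday". No fact shares Elena as agent and the contract as thing and Sarah as recipient with a different setting. 0.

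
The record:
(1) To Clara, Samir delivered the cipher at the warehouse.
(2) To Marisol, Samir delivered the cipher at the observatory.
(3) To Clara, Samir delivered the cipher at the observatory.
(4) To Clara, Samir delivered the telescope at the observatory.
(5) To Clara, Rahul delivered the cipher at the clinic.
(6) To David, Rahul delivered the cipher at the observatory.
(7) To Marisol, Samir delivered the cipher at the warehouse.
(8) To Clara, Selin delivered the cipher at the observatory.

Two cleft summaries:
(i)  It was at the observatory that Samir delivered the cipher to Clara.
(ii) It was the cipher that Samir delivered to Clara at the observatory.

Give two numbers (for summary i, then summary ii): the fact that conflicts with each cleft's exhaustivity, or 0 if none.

1, 4

(i): focus "at the observatory". Looking for Samir as agent and the cipher as thing and Clara as recipient with some other setting — fact (1) has at the warehouse there. Refuted.
(ii): focus "the cipher". Looking for Samir as agent and Clara as recipient and at the observatory as setting with some other thing — fact (4) has the telescope there. Refuted.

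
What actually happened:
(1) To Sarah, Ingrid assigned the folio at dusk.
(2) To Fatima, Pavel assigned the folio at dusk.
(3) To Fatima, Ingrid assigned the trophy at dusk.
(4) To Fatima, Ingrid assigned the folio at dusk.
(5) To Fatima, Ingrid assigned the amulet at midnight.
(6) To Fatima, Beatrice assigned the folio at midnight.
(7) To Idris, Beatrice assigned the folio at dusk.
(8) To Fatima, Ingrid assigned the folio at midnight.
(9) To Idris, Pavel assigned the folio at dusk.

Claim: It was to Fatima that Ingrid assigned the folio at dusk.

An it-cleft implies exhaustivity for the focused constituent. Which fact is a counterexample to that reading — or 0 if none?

1

The cleft puts "Fatima" in focus and presupposes the open proposition with Ingrid as agent and the folio as thing and at dusk as setting.
Exhaustivity: Fatima is the only recipient satisfying that background.
But fact (1) also has Ingrid as agent and the folio as thing and at dusk as setting, with recipient = Sarah — so the exhaustive reading fails.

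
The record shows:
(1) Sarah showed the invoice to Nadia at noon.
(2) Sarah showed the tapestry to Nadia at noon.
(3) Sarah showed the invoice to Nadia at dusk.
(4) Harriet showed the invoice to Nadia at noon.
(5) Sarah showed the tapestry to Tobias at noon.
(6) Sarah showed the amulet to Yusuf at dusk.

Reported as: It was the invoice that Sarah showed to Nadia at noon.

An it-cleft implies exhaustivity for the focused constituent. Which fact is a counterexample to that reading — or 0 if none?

2

Focus of the cleft: "the invoice" (the thing). Presupposed background: agent = Sarah, recipient = Nadia, setting = at noon.
Exhaustivity: the invoice is the only thing satisfying that background.
But fact (2) also has agent = Sarah, recipient = Nadia, setting = at noon, with thing = the tapestry — so the exhaustive reading fails.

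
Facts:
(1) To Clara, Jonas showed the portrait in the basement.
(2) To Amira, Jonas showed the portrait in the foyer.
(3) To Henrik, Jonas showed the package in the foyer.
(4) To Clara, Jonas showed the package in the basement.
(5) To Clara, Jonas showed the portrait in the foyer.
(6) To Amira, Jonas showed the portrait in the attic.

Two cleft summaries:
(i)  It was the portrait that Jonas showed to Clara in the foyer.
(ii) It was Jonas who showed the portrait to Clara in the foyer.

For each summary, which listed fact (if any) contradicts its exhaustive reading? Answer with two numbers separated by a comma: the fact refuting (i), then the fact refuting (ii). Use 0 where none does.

0, 0

Summary (i) focuses "the portrait" (the thing); background same agent, recipient, setting (Jonas / Clara / in the foyer). No fact matches that background with a different thing, so 0.
Summary (ii) focuses "Jonas" (the agent); background same thing, recipient, setting (the portrait / Clara / in the foyer). No fact matches that background with a different agent, so 0.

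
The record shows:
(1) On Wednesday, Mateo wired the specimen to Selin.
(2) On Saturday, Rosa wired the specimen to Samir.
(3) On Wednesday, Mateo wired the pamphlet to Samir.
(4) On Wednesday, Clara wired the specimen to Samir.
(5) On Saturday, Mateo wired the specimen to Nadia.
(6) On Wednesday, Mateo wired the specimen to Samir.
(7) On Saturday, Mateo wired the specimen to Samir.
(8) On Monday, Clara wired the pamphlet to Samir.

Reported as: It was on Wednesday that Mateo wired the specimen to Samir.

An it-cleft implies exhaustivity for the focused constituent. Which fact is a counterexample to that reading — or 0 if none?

Focus of the cleft: "on Wednesday" (the setting). Presupposed background: agent = Mateo, thing = the specimen, recipient = Samir.
The exhaustive reading says no other setting fits that background.
But fact (7) also has agent = Mateo, thing = the specimen, recipient = Samir, with setting = on Saturday — so the exhaustive reading fails.

7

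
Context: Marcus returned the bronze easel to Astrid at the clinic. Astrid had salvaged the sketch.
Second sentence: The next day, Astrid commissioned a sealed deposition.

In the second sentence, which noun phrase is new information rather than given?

"Astrid" in the second sentence is given — already mentioned in the context.
"a sealed deposition" has no antecedent in the context; it is discourse-new (the indefinite article also signals a new referent).

a sealed deposition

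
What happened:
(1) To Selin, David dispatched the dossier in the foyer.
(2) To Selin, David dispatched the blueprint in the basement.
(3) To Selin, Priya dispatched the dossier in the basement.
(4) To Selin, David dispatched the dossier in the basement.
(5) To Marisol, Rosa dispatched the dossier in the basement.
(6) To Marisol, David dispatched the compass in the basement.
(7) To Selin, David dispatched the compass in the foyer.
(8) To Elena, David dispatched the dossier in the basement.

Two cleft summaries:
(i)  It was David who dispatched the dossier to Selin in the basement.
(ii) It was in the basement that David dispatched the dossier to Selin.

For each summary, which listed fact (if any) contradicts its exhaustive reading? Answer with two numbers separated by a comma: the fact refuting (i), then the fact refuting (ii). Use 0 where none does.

(i): focus "David". Looking for thing = the dossier, recipient = Selin, setting = in the basement with some other agent — fact (3) has Priya there. Refuted.
(ii): focus "in the basement". Looking for agent = David, thing = the dossier, recipient = Selin with some other setting — fact (1) has in the foyer there. Refuted.

3, 1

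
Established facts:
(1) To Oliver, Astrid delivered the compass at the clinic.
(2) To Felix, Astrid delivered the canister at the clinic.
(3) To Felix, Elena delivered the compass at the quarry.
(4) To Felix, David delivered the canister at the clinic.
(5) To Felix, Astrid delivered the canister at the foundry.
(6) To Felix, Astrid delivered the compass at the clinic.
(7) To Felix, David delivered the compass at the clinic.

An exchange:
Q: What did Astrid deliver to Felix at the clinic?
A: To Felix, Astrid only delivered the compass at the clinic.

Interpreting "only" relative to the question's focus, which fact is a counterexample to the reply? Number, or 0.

2

The question "What did ...?" targets the thing, so in the reply the focus falls on "the compass".
"Only" then excludes alternative things while the background — same agent, recipient, setting (Astrid / Felix / at the clinic) — is held fixed.
Fact (2) shares the background with a different thing (the canister) — counterexample.
(Fact (1) would refute a reading with focus on the recipient — but that is not what the question asks.)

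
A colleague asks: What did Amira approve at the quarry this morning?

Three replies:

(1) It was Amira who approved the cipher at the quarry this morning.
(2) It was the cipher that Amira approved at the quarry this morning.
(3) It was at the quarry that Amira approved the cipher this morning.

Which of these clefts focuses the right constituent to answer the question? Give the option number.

2

The question word "what" targets the direct object.
Option (1) clefts "Amira" — the subject (agent), not what was asked.
Option (2) clefts "the cipher" — that matches what the question asks about.
Option (3) clefts "at the quarry" — the location, not what was asked.
So the congruent reply is (2).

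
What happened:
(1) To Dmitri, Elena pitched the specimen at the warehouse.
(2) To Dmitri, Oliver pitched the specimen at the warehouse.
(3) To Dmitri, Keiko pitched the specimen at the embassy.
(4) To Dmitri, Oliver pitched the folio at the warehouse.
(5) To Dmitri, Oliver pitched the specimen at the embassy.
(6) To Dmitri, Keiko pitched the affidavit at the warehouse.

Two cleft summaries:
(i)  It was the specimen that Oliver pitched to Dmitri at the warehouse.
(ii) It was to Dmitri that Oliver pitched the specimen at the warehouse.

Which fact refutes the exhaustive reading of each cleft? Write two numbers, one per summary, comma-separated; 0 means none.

Summary (i) focuses "the specimen" (the thing); background agent = Oliver, recipient = Dmitri, setting = at the warehouse. Fact (4) matches that background with thing = the folio — refutes (i).
Summary (ii) focuses "Dmitri" (the recipient); background agent = Oliver, thing = the specimen, setting = at the warehouse. No fact matches that background with a different recipient, so 0.

4, 0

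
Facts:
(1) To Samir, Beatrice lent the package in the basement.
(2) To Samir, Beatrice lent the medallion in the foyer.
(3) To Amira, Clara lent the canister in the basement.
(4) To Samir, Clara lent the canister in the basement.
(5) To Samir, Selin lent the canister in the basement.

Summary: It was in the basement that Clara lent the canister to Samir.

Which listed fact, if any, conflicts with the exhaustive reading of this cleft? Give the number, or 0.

0

Focus of the cleft: "in the basement" (the setting). Presupposed background: same agent, thing, recipient (Clara / the canister / Samir).
The exhaustive reading says no other setting fits that background.
Every other fact differs from the presupposition on some backgrounded slot, so none challenges the exhaustivity.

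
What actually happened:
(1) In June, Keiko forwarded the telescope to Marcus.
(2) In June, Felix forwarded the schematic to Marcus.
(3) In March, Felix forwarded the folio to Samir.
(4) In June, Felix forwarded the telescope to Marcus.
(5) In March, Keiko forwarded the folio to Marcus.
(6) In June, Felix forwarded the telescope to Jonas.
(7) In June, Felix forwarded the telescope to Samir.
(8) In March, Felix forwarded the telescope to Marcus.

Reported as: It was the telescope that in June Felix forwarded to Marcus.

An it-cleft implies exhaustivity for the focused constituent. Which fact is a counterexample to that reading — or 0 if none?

Focus of the cleft: "the telescope" (the thing). Presupposed background: same agent, recipient, setting (Felix / Marcus / in June).
The exhaustive reading says no other thing fits that background.
But fact (2) also has same agent, recipient, setting (Felix / Marcus / in June), with thing = the schematic — so the exhaustive reading fails.

2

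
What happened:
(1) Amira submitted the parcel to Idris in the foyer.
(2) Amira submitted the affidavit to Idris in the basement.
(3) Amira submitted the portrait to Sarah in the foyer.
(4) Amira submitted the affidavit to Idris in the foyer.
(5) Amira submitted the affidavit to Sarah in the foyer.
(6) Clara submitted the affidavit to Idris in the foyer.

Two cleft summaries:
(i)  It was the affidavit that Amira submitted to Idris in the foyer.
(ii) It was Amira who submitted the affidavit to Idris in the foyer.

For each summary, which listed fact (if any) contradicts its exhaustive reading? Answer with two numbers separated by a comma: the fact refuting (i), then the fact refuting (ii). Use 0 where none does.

(i): focus "the affidavit". Looking for Amira as agent and Idris as recipient and in the foyer as setting with some other thing — fact (1) has the parcel there. Refuted.
(ii): focus "Amira". Looking for the affidavit as thing and Idris as recipient and in the foyer as setting with some other agent — fact (6) has Clara there. Refuted.

1, 6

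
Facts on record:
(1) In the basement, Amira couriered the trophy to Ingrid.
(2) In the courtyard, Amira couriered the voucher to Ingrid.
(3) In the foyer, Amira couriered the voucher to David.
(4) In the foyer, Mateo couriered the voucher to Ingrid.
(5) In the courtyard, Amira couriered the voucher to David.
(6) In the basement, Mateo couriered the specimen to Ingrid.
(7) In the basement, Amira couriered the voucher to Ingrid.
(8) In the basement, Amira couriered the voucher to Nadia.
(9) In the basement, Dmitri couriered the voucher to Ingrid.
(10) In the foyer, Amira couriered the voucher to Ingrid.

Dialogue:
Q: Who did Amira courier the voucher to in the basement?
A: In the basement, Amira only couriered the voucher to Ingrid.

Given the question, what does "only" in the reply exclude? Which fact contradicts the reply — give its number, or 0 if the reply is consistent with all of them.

The question "Who did ... to ...?" targets the recipient, so in the reply the focus falls on "Ingrid".
"Only" then excludes alternative recipients while the background — agent = Amira, thing = the voucher, setting = in the basement — is held fixed.
Fact (8) keeps agent = Amira, thing = the voucher, setting = in the basement but has recipient = Nadia; that refutes the reply.
(Fact (1) would refute a reading with focus on the thing — but that is not what the question asks.)

8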